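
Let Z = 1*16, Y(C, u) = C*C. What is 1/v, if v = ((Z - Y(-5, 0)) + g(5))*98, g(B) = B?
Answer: -1/392 ≈ -0.0025510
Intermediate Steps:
Y(C, u) = C²
Z = 16
v = -392 (v = ((16 - 1*(-5)²) + 5)*98 = ((16 - 1*25) + 5)*98 = ((16 - 25) + 5)*98 = (-9 + 5)*98 = -4*98 = -392)
1/v = 1/(-392) = -1/392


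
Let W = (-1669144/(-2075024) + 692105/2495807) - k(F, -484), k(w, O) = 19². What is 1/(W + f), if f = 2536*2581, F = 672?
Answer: 647357428046/4236990671469083121 ≈ 1.5279e-7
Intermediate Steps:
k(w, O) = 361
W = -232995782054015/647357428046 (W = (-1669144/(-2075024) + 692105/2495807) - 1*361 = (-1669144*(-1/2075024) + 692105*(1/2495807)) - 361 = (208643/259378 + 692105/2495807) - 361 = 700249470591/647357428046 - 361 = -232995782054015/647357428046 ≈ -359.92)
f = 6545416
1/(W + f) = 1/(-232995782054015/647357428046 + 6545416) = 1/(4236990671469083121/647357428046) = 647357428046/4236990671469083121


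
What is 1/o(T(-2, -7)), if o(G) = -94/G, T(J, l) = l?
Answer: 7/94 ≈ 0.074468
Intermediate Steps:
1/o(T(-2, -7)) = 1/(-94/(-7)) = 1/(-94*(-⅐)) = 1/(94/7) = 7/94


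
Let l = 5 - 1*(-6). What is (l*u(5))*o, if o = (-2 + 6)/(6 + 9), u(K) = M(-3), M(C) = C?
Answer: -44/5 ≈ -8.8000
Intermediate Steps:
u(K) = -3
l = 11 (l = 5 + 6 = 11)
o = 4/15 ≈ 0.26667
(l*u(5))*o = (11*(-3))*(4/15) = -33*4/15 = -44/5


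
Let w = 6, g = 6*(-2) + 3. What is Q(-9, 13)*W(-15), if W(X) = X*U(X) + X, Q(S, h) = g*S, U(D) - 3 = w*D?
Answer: 104490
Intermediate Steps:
g = -9 (g = -12 + 3 = -9)
U(D) = 3 + 6*D
Q(S, h) = -9*S
W(X) = X + X*(3 + 6*X) (W(X) = X*(3 + 6*X) + X = X + X*(3 + 6*X))
Q(-9, 13)*W(-15) = (-9*(-9))*(2*(-15)*(2 + 3*(-15))) = 81*(2*(-15)*(2 - 45)) = 81*(2*(-15)*(-43)) = 81*1290 = 104490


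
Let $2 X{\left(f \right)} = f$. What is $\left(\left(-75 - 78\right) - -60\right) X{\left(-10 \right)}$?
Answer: $465$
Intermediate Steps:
$X{\left(f \right)} = \frac{f}{2}$
$\left(\left(-75 - 78\right) - -60\right) X{\left(-10 \right)} = \left(\left(-75 - 78\right) - -60\right) \frac{1}{2} \left(-10\right) = \left(\left(-75 - 78\right) + 60\right) \left(-5\right) = \left(-153 + 60\right) \left(-5\right) = \left(-93\right) \left(-5\right) = 465$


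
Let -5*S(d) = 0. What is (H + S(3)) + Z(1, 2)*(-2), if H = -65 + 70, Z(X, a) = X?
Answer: 3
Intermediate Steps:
H = 5
S(d) = 0 (S(d) = -⅕*0 = 0)
(H + S(3)) + Z(1, 2)*(-2) = (5 + 0) + 1*(-2) = 5 - 2 = 3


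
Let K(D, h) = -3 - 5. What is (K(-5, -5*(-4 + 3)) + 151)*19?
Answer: 2717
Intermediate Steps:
K(D, h) = -8
(K(-5, -5*(-4 + 3)) + 151)*19 = (-8 + 151)*19 = 143*19 = 2717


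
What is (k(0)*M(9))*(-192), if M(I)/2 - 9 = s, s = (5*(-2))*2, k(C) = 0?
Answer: 0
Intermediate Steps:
s = -20 (s = -10*2 = -20)
M(I) = -22 (M(I) = 18 + 2*(-20) = 18 - 40 = -22)
(k(0)*M(9))*(-192) = (0*(-22))*(-192) = 0*(-192) = 0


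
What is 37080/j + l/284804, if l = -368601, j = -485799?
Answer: -63208843173/46119166132 ≈ -1.3706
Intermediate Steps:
37080/j + l/284804 = 37080/(-485799) - 368601/284804 = 37080*(-1/485799) - 368601*1/284804 = -12360/161933 - 368601/284804 = -63208843173/46119166132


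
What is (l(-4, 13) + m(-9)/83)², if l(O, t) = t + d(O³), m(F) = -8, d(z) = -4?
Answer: 546121/6889 ≈ 79.274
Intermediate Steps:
l(O, t) = -4 + t (l(O, t) = t - 4 = -4 + t)
(l(-4, 13) + m(-9)/83)² = ((-4 + 13) - 8/83)² = (9 - 8*1/83)² = (9 - 8/83)² = (739/83)² = 546121/6889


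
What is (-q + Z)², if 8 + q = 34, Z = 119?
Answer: 8649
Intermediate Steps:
q = 26 (q = -8 + 34 = 26)
(-q + Z)² = (-1*26 + 119)² = (-26 + 119)² = 93² = 8649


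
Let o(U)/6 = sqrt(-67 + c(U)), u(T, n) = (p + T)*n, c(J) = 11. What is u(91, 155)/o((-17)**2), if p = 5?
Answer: -620*I*sqrt(14)/7 ≈ -331.4*I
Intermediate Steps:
u(T, n) = n*(5 + T) (u(T, n) = (5 + T)*n = n*(5 + T))
o(U) = 12*I*sqrt(14) (o(U) = 6*sqrt(-67 + 11) = 6*sqrt(-56) = 6*(2*I*sqrt(14)) = 12*I*sqrt(14))
u(91, 155)/o((-17)**2) = (155*(5 + 91))/((12*I*sqrt(14))) = (155*96)*(-I*sqrt(14)/168) = 14880*(-I*sqrt(14)/168) = -620*I*sqrt(14)/7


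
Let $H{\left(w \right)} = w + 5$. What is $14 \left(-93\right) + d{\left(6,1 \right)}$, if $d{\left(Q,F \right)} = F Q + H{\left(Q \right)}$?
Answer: $-1285$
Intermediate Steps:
$H{\left(w \right)} = 5 + w$
$d{\left(Q,F \right)} = 5 + Q + F Q$ ($d{\left(Q,F \right)} = F Q + \left(5 + Q\right) = 5 + Q + F Q$)
$14 \left(-93\right) + d{\left(6,1 \right)} = 14 \left(-93\right) + \left(5 + 6 + 1 \cdot 6\right) = -1302 + \left(5 + 6 + 6\right) = -1302 + 17 = -1285$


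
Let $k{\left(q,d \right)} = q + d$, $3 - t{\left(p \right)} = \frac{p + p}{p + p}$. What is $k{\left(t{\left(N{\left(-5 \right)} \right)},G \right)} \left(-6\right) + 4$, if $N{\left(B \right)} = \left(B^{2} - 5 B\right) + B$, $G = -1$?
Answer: $-2$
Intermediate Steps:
$N{\left(B \right)} = B^{2} - 4 B$
$t{\left(p \right)} = 2$ ($t{\left(p \right)} = 3 - \frac{p + p}{p + p} = 3 - \frac{2 p}{2 p} = 3 - 2 p \frac{1}{2 p} = 3 - 1 = 2$)
$k{\left(q,d \right)} = d + q$
$k{\left(t{\left(N{\left(-5 \right)} \right)},G \right)} \left(-6\right) + 4 = \left(-1 + 2\right) \left(-6\right) + 4 = 1 \left(-6\right) + 4 = -6 + 4 = -2$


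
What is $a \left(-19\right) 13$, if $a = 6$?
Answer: $-1482$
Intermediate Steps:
$a \left(-19\right) 13 = 6 \left(-19\right) 13 = \left(-114\right) 13 = -1482$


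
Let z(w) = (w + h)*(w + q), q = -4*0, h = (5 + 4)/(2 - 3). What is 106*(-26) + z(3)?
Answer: -2774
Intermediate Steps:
h = -9 (h = 9/(-1) = 9*(-1) = -9)
q = 0
z(w) = w*(-9 + w) (z(w) = (w - 9)*(w + 0) = (-9 + w)*w = w*(-9 + w))
106*(-26) + z(3) = 106*(-26) + 3*(-9 + 3) = -2756 + 3*(-6) = -2756 - 18 = -2774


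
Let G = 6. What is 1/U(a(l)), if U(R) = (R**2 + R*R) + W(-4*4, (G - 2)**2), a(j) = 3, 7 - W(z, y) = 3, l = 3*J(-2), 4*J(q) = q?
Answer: 1/22 ≈ 0.045455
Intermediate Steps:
J(q) = q/4
l = -3/2 (l = 3*((1/4)*(-2)) = 3*(-1/2) = -3/2 ≈ -1.5000)
W(z, y) = 4 (W(z, y) = 7 - 1*3 = 7 - 3 = 4)
U(R) = 4 + 2*R**2 (U(R) = (R**2 + R*R) + 4 = (R**2 + R**2) + 4 = 2*R**2 + 4 = 4 + 2*R**2)
1/U(a(l)) = 1/(4 + 2*3**2) = 1/(4 + 2*9) = 1/(4 + 18) = 1/22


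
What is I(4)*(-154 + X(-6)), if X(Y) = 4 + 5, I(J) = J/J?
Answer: -145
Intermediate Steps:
I(J) = 1
X(Y) = 9
I(4)*(-154 + X(-6)) = 1*(-154 + 9) = 1*(-145) = -145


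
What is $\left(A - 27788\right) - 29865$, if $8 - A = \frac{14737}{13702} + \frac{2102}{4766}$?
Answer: $- \frac{1882266334643}{32651866} \approx -57647.0$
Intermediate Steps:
$A = \frac{211695855}{32651866}$ ($A = 8 - \left(\frac{14737}{13702} + \frac{2102}{4766}\right) = 8 - \left(14737 \cdot \frac{1}{13702} + 2102 \cdot \frac{1}{4766}\right) = 8 - \left(\frac{14737}{13702} + \frac{1051}{2383}\right) = 8 - \frac{49519073}{32651866} = \frac{211695855}{32651866} \approx 6.4834$)
$\left(A - 27788\right) - 29865 = \left(\frac{211695855}{32651866} - 27788\right) - 29865 = - \frac{907118356553}{32651866} - 29865 = - \frac{1882266334643}{32651866}$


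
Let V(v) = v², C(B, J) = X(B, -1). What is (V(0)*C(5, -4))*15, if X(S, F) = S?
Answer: 0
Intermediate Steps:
C(B, J) = B
(V(0)*C(5, -4))*15 = (0²*5)*15 = (0*5)*15 = 0*15 = 0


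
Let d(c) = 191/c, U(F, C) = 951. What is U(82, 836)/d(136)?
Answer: 129336/191 ≈ 677.15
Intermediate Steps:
U(82, 836)/d(136) = 951/((191/136)) = 951/((191*(1/136))) = 951/(191/136) = 951*(136/191) = 129336/191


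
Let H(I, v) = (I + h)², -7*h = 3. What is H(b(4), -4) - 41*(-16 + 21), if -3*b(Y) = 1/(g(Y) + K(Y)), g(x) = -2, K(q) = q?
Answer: -360995/1764 ≈ -204.65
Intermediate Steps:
h = -3/7 (h = -⅐*3 = -3/7 ≈ -0.42857)
b(Y) = -1/(3*(-2 + Y))
H(I, v) = (-3/7 + I)² (H(I, v) = (I - 3/7)² = (-3/7 + I)²)
H(b(4), -4) - 41*(-16 + 21) = (-3 + 7*(-1/(-6 + 3*4)))²/49 - 41*(-16 + 21) = (-3 + 7*(-1/(-6 + 12)))²/49 - 41*5 = (-3 + 7*(-1/6))²/49 - 205 = (-3 + 7*(-1*⅙))²/49 - 205 = (-3 + 7*(-⅙))²/49 - 205 = (-3 - 7/6)²/49 - 205 = (-25/6)²/49 - 205 = (1/49)*(625/36) - 205 = 625/1764 - 205 = -360995/1764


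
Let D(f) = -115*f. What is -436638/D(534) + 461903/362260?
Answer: 6218064837/741546220 ≈ 8.3853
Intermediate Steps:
-436638/D(534) + 461903/362260 = -436638/((-115*534)) + 461903/362260 = -436638/(-61410) + 461903*(1/362260) = -436638*(-1/61410) + 461903/362260 = 72773/10235 + 461903/362260 = 6218064837/741546220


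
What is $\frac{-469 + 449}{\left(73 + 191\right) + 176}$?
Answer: $- \frac{1}{22} \approx -0.045455$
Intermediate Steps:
$\frac{-469 + 449}{\left(73 + 191\right) + 176} = - \frac{20}{264 + 176} = - \frac{20}{440} = \left(-20\right) \frac{1}{440} = - \frac{1}{22}$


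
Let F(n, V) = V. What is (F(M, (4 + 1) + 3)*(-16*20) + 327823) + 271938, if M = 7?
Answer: 597201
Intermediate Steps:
(F(M, (4 + 1) + 3)*(-16*20) + 327823) + 271938 = (((4 + 1) + 3)*(-16*20) + 327823) + 271938 = ((5 + 3)*(-320) + 327823) + 271938 = (8*(-320) + 327823) + 271938 = (-2560 + 327823) + 271938 = 325263 + 271938 = 597201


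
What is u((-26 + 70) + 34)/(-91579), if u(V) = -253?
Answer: 253/91579 ≈ 0.0027626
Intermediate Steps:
u((-26 + 70) + 34)/(-91579) = -253/(-91579) = -253*(-1/91579) = 253/91579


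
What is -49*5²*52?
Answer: -63700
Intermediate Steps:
-49*5²*52 = -49*25*52 = -1225*52 = -63700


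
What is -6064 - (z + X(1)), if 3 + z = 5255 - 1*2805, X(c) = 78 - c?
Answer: -8588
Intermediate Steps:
z = 2447 (z = -3 + (5255 - 1*2805) = -3 + (5255 - 2805) = -3 + 2450 = 2447)
-6064 - (z + X(1)) = -6064 - (2447 + (78 - 1*1)) = -6064 - (2447 + (78 - 1)) = -6064 - (2447 + 77) = -6064 - 1*2524 = -6064 - 2524 = -8588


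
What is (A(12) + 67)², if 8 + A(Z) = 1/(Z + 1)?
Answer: 589824/169 ≈ 3490.1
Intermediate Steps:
A(Z) = -8 + 1/(1 + Z) (A(Z) = -8 + 1/(Z + 1) = -8 + 1/(1 + Z))
(A(12) + 67)² = ((-7 - 8*12)/(1 + 12) + 67)² = ((-7 - 96)/13 + 67)² = ((1/13)*(-103) + 67)² = (-103/13 + 67)² = (768/13)² = 589824/169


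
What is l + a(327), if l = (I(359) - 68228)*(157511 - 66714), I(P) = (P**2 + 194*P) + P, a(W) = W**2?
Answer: 11863461355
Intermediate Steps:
I(P) = P**2 + 195*P
l = 11863354426 (l = (359*(195 + 359) - 68228)*(157511 - 66714) = (359*554 - 68228)*90797 = (198886 - 68228)*90797 = 130658*90797 = 11863354426)
l + a(327) = 11863354426 + 327**2 = 11863354426 + 106929 = 11863461355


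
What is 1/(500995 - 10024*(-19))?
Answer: 1/691451 ≈ 1.4462e-6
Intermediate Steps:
1/(500995 - 10024*(-19)) = 1/(500995 + 190456) = 1/691451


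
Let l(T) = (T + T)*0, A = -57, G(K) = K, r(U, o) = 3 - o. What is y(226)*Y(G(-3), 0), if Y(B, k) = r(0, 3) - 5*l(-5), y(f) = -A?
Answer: 0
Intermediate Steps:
l(T) = 0 (l(T) = (2*T)*0 = 0)
y(f) = 57 (y(f) = -1*(-57) = 57)
Y(B, k) = 0 (Y(B, k) = (3 - 1*3) - 5*0 = (3 - 3) + 0 = 0 + 0 = 0)
y(226)*Y(G(-3), 0) = 57*0 = 0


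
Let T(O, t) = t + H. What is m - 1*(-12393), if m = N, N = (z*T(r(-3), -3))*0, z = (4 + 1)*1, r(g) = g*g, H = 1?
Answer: 12393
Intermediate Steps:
r(g) = g**2
z = 5 (z = 5*1 = 5)
T(O, t) = 1 + t (T(O, t) = t + 1 = 1 + t)
N = 0 (N = (5*(1 - 3))*0 = (5*(-2))*0 = -10*0 = 0)
m = 0
m - 1*(-12393) = 0 - 1*(-12393) = 0 + 12393 = 12393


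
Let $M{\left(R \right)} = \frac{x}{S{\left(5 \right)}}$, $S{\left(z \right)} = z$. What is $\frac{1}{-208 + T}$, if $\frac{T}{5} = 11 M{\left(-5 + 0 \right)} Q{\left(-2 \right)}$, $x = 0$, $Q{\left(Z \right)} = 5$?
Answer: $- \frac{1}{208} \approx -0.0048077$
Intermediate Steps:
$M{\left(R \right)} = 0$ ($M{\left(R \right)} = \frac{0}{5} = 0 \cdot \frac{1}{5} = 0$)
$T = 0$ ($T = 5 \cdot 11 \cdot 0 \cdot 5 = 5 \cdot 0 \cdot 5 = 5 \cdot 0 = 0$)
$\frac{1}{-208 + T} = \frac{1}{-208 + 0} = \frac{1}{-208} = - \frac{1}{208}$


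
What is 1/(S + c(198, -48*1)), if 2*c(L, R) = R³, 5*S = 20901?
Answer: -5/255579 ≈ -1.9563e-5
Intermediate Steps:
S = 20901/5 (S = (⅕)*20901 = 20901/5 ≈ 4180.2)
c(L, R) = R³/2
1/(S + c(198, -48*1)) = 1/(20901/5 + (-48*1)³/2) = 1/(20901/5 + (½)*(-48)³) = 1/(20901/5 + (½)*(-110592)) = 1/(20901/5 - 55296) = 1/(-255579/5) = -5/255579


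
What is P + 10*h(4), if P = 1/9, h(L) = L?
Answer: 361/9 ≈ 40.111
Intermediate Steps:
P = ⅑ ≈ 0.11111
P + 10*h(4) = ⅑ + 10*4 = ⅑ + 40 = 361/9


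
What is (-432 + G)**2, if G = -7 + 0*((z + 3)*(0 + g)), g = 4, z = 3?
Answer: 192721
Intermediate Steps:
G = -7 (G = -7 + 0*((3 + 3)*(0 + 4)) = -7 + 0*(6*4) = -7 + 0*24 = -7 + 0 = -7)
(-432 + G)**2 = (-432 - 7)**2 = (-439)**2 = 192721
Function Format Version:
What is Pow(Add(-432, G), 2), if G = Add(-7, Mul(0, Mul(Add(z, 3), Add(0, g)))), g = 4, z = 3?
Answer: 192721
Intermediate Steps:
G = -7 (G = Add(-7, Mul(0, Mul(Add(3, 3), Add(0, 4)))) = Add(-7, Mul(0, Mul(6, 4))) = Add(-7, Mul(0, 24)) = Add(-7, 0) = -7)
Pow(Add(-432, G), 2) = Pow(Add(-432, -7), 2) = Pow(-439, 2) = 192721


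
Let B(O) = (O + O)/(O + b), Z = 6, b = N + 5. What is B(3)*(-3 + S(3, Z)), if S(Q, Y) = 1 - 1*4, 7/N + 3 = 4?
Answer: -12/5 ≈ -2.4000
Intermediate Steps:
N = 7 (N = 7/(-3 + 4) = 7/1 = 7*1 = 7)
b = 12 (b = 7 + 5 = 12)
S(Q, Y) = -3 (S(Q, Y) = 1 - 4 = -3)
B(O) = 2*O/(12 + O) (B(O) = (O + O)/(O + 12) = (2*O)/(12 + O) = 2*O/(12 + O))
B(3)*(-3 + S(3, Z)) = (2*3/(12 + 3))*(-3 - 3) = (2*3/15)*(-6) = (2*3*(1/15))*(-6) = (⅖)*(-6) = -12/5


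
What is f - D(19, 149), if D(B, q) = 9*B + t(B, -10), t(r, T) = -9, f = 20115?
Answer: 19953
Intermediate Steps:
D(B, q) = -9 + 9*B (D(B, q) = 9*B - 9 = -9 + 9*B)
f - D(19, 149) = 20115 - (-9 + 9*19) = 20115 - (-9 + 171) = 20115 - 1*162 = 20115 - 162 = 19953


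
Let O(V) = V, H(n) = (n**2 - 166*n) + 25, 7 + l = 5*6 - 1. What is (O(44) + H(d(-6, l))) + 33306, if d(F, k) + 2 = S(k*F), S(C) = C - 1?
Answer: 74010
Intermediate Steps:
l = 22 (l = -7 + (5*6 - 1) = -7 + (30 - 1) = -7 + 29 = 22)
S(C) = -1 + C
d(F, k) = -3 + F*k (d(F, k) = -2 + (-1 + k*F) = -2 + (-1 + F*k) = -3 + F*k)
H(n) = 25 + n**2 - 166*n
(O(44) + H(d(-6, l))) + 33306 = (44 + (25 + (-3 - 6*22)**2 - 166*(-3 - 6*22))) + 33306 = (44 + (25 + (-3 - 132)**2 - 166*(-3 - 132))) + 33306 = (44 + (25 + (-135)**2 - 166*(-135))) + 33306 = (44 + (25 + 18225 + 22410)) + 33306 = (44 + 40660) + 33306 = 40704 + 33306 = 74010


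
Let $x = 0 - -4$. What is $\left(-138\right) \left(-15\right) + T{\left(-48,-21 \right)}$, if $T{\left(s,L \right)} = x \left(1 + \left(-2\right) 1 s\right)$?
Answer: $2458$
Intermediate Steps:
$x = 4$ ($x = 0 + 4 = 4$)
$T{\left(s,L \right)} = 4 - 8 s$ ($T{\left(s,L \right)} = 4 \left(1 + \left(-2\right) 1 s\right) = 4 \left(1 - 2 s\right) = 4 - 8 s$)
$\left(-138\right) \left(-15\right) + T{\left(-48,-21 \right)} = \left(-138\right) \left(-15\right) + \left(4 - -384\right) = 2070 + \left(4 + 384\right) = 2070 + 388 = 2458$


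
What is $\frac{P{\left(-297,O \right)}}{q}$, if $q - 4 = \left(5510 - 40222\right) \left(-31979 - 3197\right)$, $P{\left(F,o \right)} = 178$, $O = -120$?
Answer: $\frac{89}{610514658} \approx 1.4578 \cdot 10^{-7}$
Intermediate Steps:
$q = 1221029316$ ($q = 4 + \left(5510 - 40222\right) \left(-31979 - 3197\right) = 4 - -1221029312 = 4 + 1221029312 = 1221029316$)
$\frac{P{\left(-297,O \right)}}{q} = \frac{178}{1221029316} = 178 \cdot \frac{1}{1221029316} = \frac{89}{610514658}$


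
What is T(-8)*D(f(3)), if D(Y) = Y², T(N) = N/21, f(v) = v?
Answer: -24/7 ≈ -3.4286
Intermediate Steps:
T(N) = N/21 (T(N) = N*(1/21) = N/21)
T(-8)*D(f(3)) = ((1/21)*(-8))*3² = -8/21*9 = -24/7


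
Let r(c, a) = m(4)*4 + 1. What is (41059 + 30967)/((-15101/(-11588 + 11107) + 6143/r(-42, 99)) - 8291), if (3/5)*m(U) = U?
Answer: -2875493998/320883861 ≈ -8.9612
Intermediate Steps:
m(U) = 5*U/3
r(c, a) = 83/3 (r(c, a) = ((5/3)*4)*4 + 1 = (20/3)*4 + 1 = 80/3 + 1 = 83/3)
(41059 + 30967)/((-15101/(-11588 + 11107) + 6143/r(-42, 99)) - 8291) = (41059 + 30967)/((-15101/(-11588 + 11107) + 6143/(83/3)) - 8291) = 72026/((-15101/(-481) + 6143*(3/83)) - 8291) = 72026/((-15101*(-1/481) + 18429/83) - 8291) = 72026/((15101/481 + 18429/83) - 8291) = 72026/(10117732/39923 - 8291) = 72026/(-320883861/39923) = 72026*(-39923/320883861) = -2875493998/320883861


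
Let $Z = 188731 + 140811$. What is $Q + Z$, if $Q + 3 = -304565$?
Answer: $24974$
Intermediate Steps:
$Q = -304568$ ($Q = -3 - 304565 = -304568$)
$Z = 329542$
$Q + Z = -304568 + 329542 = 24974$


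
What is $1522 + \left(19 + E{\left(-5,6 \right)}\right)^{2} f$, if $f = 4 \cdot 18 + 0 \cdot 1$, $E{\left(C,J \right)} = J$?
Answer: $46522$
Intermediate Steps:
$f = 72$ ($f = 72 + 0 = 72$)
$1522 + \left(19 + E{\left(-5,6 \right)}\right)^{2} f = 1522 + \left(19 + 6\right)^{2} \cdot 72 = 1522 + 25^{2} \cdot 72 = 1522 + 625 \cdot 72 = 1522 + 45000 = 46522$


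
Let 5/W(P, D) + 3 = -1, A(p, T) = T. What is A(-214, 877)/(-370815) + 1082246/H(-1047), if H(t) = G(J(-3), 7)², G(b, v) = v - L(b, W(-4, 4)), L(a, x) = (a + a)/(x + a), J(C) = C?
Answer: 23195892735337/669321075 ≈ 34656.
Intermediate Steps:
W(P, D) = -5/4 (W(P, D) = 5/(-3 - 1) = 5/(-4) = 5*(-¼) = -5/4)
L(a, x) = 2*a/(a + x) (L(a, x) = (2*a)/(a + x) = 2*a/(a + x))
G(b, v) = v - 2*b/(-5/4 + b) (G(b, v) = v - 2*b/(b - 5/4) = v - 2*b/(-5/4 + b))
H(t) = 9025/289 (H(t) = ((-8*(-3) + 7*(-5 + 4*(-3)))/(-5 + 4*(-3)))² = ((24 + 7*(-5 - 12))/(-5 - 12))² = ((24 + 7*(-17))/(-17))² = (-(24 - 119)/17)² = (-1/17*(-95))² = (95/17)² = 9025/289)
A(-214, 877)/(-370815) + 1082246/H(-1047) = 877/(-370815) + 1082246/(9025/289) = 877*(-1/370815) + 1082246*(289/9025) = -877/370815 + 312769094/9025 = 23195892735337/669321075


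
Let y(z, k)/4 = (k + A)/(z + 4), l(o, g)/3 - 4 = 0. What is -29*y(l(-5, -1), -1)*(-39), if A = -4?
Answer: -5655/4 ≈ -1413.8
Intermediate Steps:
l(o, g) = 12 (l(o, g) = 12 + 3*0 = 12 + 0 = 12)
y(z, k) = 4*(-4 + k)/(4 + z) (y(z, k) = 4*((k - 4)/(z + 4)) = 4*((-4 + k)/(4 + z)) = 4*(-4 + k)/(4 + z))
-29*y(l(-5, -1), -1)*(-39) = -116*(-4 - 1)/(4 + 12)*(-39) = -116*(-5)/16*(-39) = -29*(-5/4)*(-39) = (145/4)*(-39) = -5655/4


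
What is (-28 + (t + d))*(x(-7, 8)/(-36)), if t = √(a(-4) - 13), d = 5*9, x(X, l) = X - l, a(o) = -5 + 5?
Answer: 85/12 + 5*I*√13/12 ≈ 7.0833 + 1.5023*I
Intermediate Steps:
a(o) = 0
d = 45
t = I*√13 (t = √(0 - 13) = √(-13) = I*√13 ≈ 3.6056*I)
(-28 + (t + d))*(x(-7, 8)/(-36)) = (-28 + (I*√13 + 45))*((-7 - 1*8)/(-36)) = (-28 + (45 + I*√13))*((-7 - 8)*(-1/36)) = (17 + I*√13)*(-15*(-1/36)) = (17 + I*√13)*(5/12) = 85/12 + 5*I*√13/12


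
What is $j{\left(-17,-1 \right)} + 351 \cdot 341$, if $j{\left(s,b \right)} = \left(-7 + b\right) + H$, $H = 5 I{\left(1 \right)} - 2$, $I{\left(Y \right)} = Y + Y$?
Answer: $119691$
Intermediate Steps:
$I{\left(Y \right)} = 2 Y$
$H = 8$ ($H = 5 \cdot 2 \cdot 1 - 2 = 5 \cdot 2 - 2 = 10 - 2 = 8$)
$j{\left(s,b \right)} = 1 + b$ ($j{\left(s,b \right)} = \left(-7 + b\right) + 8 = 1 + b$)
$j{\left(-17,-1 \right)} + 351 \cdot 341 = \left(1 - 1\right) + 351 \cdot 341 = 0 + 119691 = 119691$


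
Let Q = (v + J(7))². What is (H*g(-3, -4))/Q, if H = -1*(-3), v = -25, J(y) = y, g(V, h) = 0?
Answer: 0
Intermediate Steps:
Q = 324 (Q = (-25 + 7)² = (-18)² = 324)
H = 3
(H*g(-3, -4))/Q = (3*0)/324 = 0*(1/324) = 0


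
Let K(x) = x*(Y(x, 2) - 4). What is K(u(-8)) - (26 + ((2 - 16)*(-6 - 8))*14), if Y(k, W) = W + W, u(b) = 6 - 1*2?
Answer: -2770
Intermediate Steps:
u(b) = 4 (u(b) = 6 - 2 = 4)
Y(k, W) = 2*W
K(x) = 0 (K(x) = x*(2*2 - 4) = x*(4 - 4) = x*0 = 0)
K(u(-8)) - (26 + ((2 - 16)*(-6 - 8))*14) = 0 - (26 + ((2 - 16)*(-6 - 8))*14) = 0 - (26 - 14*(-14)*14) = 0 - (26 + 196*14) = 0 - (26 + 2744) = 0 - 1*2770 = 0 - 2770 = -2770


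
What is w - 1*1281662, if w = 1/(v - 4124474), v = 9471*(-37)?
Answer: -5735310565463/4474901 ≈ -1.2817e+6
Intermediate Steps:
v = -350427
w = -1/4474901 (w = 1/(-350427 - 4124474) = 1/(-4474901) = -1/4474901 ≈ -2.2347e-7)
w - 1*1281662 = -1/4474901 - 1*1281662 = -1/4474901 - 1281662 = -5735310565463/4474901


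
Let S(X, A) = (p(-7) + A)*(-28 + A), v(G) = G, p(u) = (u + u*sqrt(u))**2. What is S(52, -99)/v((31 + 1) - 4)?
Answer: 49911/28 - 889*I*sqrt(7)/2 ≈ 1782.5 - 1176.0*I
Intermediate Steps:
p(u) = (u + u**(3/2))**2
S(X, A) = (-28 + A)*(A + (-7 - 7*I*sqrt(7))**2) (S(X, A) = ((-7 + (-7)**(3/2))**2 + A)*(-28 + A) = ((-7 - 7*I*sqrt(7))**2 + A)*(-28 + A) = (A + (-7 - 7*I*sqrt(7))**2)*(-28 + A) = (-28 + A)*(A + (-7 - 7*I*sqrt(7))**2))
S(52, -99)/v((31 + 1) - 4) = (8232 + (-99)**2 - 322*(-99) - 2744*I*sqrt(7) + 98*I*(-99)*sqrt(7))/((31 + 1) - 4) = (8232 + 9801 + 31878 - 2744*I*sqrt(7) - 9702*I*sqrt(7))/(32 - 4) = (49911 - 12446*I*sqrt(7))/28 = (49911 - 12446*I*sqrt(7))*(1/28) = 49911/28 - 889*I*sqrt(7)/2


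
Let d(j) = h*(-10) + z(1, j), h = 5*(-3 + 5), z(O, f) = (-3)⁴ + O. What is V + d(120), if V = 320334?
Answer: 320316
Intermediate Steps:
z(O, f) = 81 + O
h = 10 (h = 5*2 = 10)
d(j) = -18 (d(j) = 10*(-10) + (81 + 1) = -100 + 82 = -18)
V + d(120) = 320334 - 18 = 320316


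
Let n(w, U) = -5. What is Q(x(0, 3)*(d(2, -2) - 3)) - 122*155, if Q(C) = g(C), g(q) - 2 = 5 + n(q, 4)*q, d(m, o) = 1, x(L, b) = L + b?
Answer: -18873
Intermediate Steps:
g(q) = 7 - 5*q (g(q) = 2 + (5 - 5*q) = 7 - 5*q)
Q(C) = 7 - 5*C
Q(x(0, 3)*(d(2, -2) - 3)) - 122*155 = (7 - 5*(0 + 3)*(1 - 3)) - 122*155 = (7 - 15*(-2)) - 18910 = (7 - 5*(-6)) - 18910 = (7 + 30) - 18910 = 37 - 18910 = -18873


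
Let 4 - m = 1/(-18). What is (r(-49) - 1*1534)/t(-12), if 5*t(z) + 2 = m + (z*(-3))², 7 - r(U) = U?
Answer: -26604/4673 ≈ -5.6931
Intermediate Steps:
r(U) = 7 - U
m = 73/18 (m = 4 - 1/(-18) = 4 - 1*(-1/18) = 4 + 1/18 = 73/18 ≈ 4.0556)
t(z) = 37/90 + 9*z²/5 (t(z) = -⅖ + (73/18 + (z*(-3))²)/5 = -⅖ + (73/18 + (-3*z)²)/5 = -⅖ + (73/18 + 9*z²)/5 = -⅖ + (73/90 + 9*z²/5) = 37/90 + 9*z²/5)
(r(-49) - 1*1534)/t(-12) = ((7 - 1*(-49)) - 1*1534)/(37/90 + (9/5)*(-12)²) = ((7 + 49) - 1534)/(37/90 + (9/5)*144) = (56 - 1534)/(37/90 + 1296/5) = -1478/4673/18 = -1478*18/4673 = -26604/4673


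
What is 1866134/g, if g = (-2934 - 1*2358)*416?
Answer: -933067/1100736 ≈ -0.84768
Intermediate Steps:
g = -2201472 (g = (-2934 - 2358)*416 = -5292*416 = -2201472)
1866134/g = 1866134/(-2201472) = 1866134*(-1/2201472) = -933067/1100736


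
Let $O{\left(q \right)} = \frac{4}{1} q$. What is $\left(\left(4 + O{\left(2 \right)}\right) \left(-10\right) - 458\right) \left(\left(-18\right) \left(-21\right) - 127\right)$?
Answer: $-145078$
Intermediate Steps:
$O{\left(q \right)} = 4 q$ ($O{\left(q \right)} = 4 \cdot 1 q = 4 q$)
$\left(\left(4 + O{\left(2 \right)}\right) \left(-10\right) - 458\right) \left(\left(-18\right) \left(-21\right) - 127\right) = \left(\left(4 + 4 \cdot 2\right) \left(-10\right) - 458\right) \left(\left(-18\right) \left(-21\right) - 127\right) = \left(\left(4 + 8\right) \left(-10\right) - 458\right) \left(378 - 127\right) = \left(12 \left(-10\right) - 458\right) 251 = \left(-120 - 458\right) 251 = \left(-578\right) 251 = -145078$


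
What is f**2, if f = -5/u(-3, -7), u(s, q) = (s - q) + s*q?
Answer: 1/25 ≈ 0.040000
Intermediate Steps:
u(s, q) = s - q + q*s (u(s, q) = (s - q) + q*s = s - q + q*s)
f = -1/5 (f = -5/(-3 - 1*(-7) - 7*(-3)) = -5/(-3 + 7 + 21) = -5/25 = -5*1/25 = -1/5 ≈ -0.20000)
f**2 = (-1/5)**2 = 1/25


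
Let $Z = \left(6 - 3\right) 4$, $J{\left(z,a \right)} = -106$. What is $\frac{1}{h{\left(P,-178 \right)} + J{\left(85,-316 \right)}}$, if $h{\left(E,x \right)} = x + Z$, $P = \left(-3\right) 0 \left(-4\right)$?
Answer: $- \frac{1}{272} \approx -0.0036765$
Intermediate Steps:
$P = 0$ ($P = 0 \left(-4\right) = 0$)
$Z = 12$ ($Z = 3 \cdot 4 = 12$)
$h{\left(E,x \right)} = 12 + x$ ($h{\left(E,x \right)} = x + 12 = 12 + x$)
$\frac{1}{h{\left(P,-178 \right)} + J{\left(85,-316 \right)}} = \frac{1}{\left(12 - 178\right) - 106} = \frac{1}{-166 - 106} = \frac{1}{-272} = - \frac{1}{272}$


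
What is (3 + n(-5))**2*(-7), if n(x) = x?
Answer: -28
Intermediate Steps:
(3 + n(-5))**2*(-7) = (3 - 5)**2*(-7) = (-2)**2*(-7) = 4*(-7) = -28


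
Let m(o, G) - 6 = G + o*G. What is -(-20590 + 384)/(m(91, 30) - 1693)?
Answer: 20206/1073 ≈ 18.831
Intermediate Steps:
m(o, G) = 6 + G + G*o (m(o, G) = 6 + (G + o*G) = 6 + (G + G*o) = 6 + G + G*o)
-(-20590 + 384)/(m(91, 30) - 1693) = -(-20590 + 384)/((6 + 30 + 30*91) - 1693) = -(-20206)/((6 + 30 + 2730) - 1693) = -(-20206)/(2766 - 1693) = -(-20206)/1073 = -1*(-20206/1073) = 20206/1073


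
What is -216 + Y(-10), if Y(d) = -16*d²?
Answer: -1816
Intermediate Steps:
-216 + Y(-10) = -216 - 16*(-10)² = -216 - 16*100 = -216 - 1600 = -1816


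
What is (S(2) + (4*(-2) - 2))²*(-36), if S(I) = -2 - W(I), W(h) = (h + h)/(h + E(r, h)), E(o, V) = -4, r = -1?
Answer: -3600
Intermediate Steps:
W(h) = 2*h/(-4 + h) (W(h) = (h + h)/(h - 4) = (2*h)/(-4 + h) = 2*h/(-4 + h))
S(I) = -2 - 2*I/(-4 + I)
(S(2) + (4*(-2) - 2))²*(-36) = (4*(2 - 1*2)/(-4 + 2) + (4*(-2) - 2))²*(-36) = (4*(2 - 2)/(-2) + (-8 - 2))²*(-36) = (4*(-½)*0 - 10)²*(-36) = (0 - 10)²*(-36) = (-10)²*(-36) = 100*(-36) = -3600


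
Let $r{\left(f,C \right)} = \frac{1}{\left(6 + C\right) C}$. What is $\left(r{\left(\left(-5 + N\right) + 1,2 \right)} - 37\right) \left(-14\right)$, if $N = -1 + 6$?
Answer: $\frac{4137}{8} \approx 517.13$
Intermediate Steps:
$N = 5$
$r{\left(f,C \right)} = \frac{1}{C \left(6 + C\right)}$
$\left(r{\left(\left(-5 + N\right) + 1,2 \right)} - 37\right) \left(-14\right) = \left(\frac{1}{2 \left(6 + 2\right)} - 37\right) \left(-14\right) = \left(\frac{1}{2 \cdot 8} - 37\right) \left(-14\right) = \left(\frac{1}{2} \cdot \frac{1}{8} - 37\right) \left(-14\right) = \left(\frac{1}{16} - 37\right) \left(-14\right) = \left(- \frac{591}{16}\right) \left(-14\right) = \frac{4137}{8}$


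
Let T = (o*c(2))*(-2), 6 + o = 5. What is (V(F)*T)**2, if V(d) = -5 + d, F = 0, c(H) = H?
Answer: 400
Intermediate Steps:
o = -1 (o = -6 + 5 = -1)
T = 4 (T = -1*2*(-2) = -2*(-2) = 4)
(V(F)*T)**2 = ((-5 + 0)*4)**2 = (-5*4)**2 = (-20)**2 = 400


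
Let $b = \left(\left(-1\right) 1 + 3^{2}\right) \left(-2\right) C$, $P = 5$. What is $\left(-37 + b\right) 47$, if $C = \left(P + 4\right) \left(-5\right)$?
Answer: $32101$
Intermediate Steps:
$C = -45$ ($C = \left(5 + 4\right) \left(-5\right) = 9 \left(-5\right) = -45$)
$b = 720$ ($b = \left(\left(-1\right) 1 + 3^{2}\right) \left(-2\right) \left(-45\right) = \left(-1 + 9\right) \left(-2\right) \left(-45\right) = 8 \left(-2\right) \left(-45\right) = \left(-16\right) \left(-45\right) = 720$)
$\left(-37 + b\right) 47 = \left(-37 + 720\right) 47 = 683 \cdot 47 = 32101$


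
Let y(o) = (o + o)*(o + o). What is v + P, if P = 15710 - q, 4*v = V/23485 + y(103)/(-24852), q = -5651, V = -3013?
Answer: 6233531558143/291824610 ≈ 21361.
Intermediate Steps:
y(o) = 4*o**2 (y(o) = (2*o)*(2*o) = 4*o**2)
v = -133936067/291824610 (v = (-3013/23485 + (4*103**2)/(-24852))/4 = (-3013*1/23485 + (4*10609)*(-1/24852))/4 = (-3013/23485 + 42436*(-1/24852))/4 = (-3013/23485 - 10609/6213)/4 = (1/4)*(-267872134/145912305) = -133936067/291824610 ≈ -0.45896)
P = 21361 (P = 15710 - 1*(-5651) = 15710 + 5651 = 21361)
v + P = -133936067/291824610 + 21361 = 6233531558143/291824610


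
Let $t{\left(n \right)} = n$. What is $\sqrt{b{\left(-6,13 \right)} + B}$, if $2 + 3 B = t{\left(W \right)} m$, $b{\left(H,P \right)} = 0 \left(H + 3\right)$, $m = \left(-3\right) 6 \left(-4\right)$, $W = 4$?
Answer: $\frac{\sqrt{858}}{3} \approx 9.7639$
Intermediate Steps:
$m = 72$ ($m = \left(-18\right) \left(-4\right) = 72$)
$b{\left(H,P \right)} = 0$ ($b{\left(H,P \right)} = 0 \left(3 + H\right) = 0$)
$B = \frac{286}{3}$ ($B = - \frac{2}{3} + \frac{4 \cdot 72}{3} = - \frac{2}{3} + \frac{1}{3} \cdot 288 = - \frac{2}{3} + 96 = \frac{286}{3} \approx 95.333$)
$\sqrt{b{\left(-6,13 \right)} + B} = \sqrt{0 + \frac{286}{3}} = \sqrt{\frac{286}{3}} = \frac{\sqrt{858}}{3}$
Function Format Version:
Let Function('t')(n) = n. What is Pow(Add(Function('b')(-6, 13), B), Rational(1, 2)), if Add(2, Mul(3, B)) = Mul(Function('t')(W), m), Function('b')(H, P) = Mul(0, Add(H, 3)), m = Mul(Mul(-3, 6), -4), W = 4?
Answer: Mul(Rational(1, 3), Pow(858, Rational(1, 2))) ≈ 9.7639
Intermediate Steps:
m = 72 (m = Mul(-18, -4) = 72)
Function('b')(H, P) = 0 (Function('b')(H, P) = Mul(0, Add(3, H)) = 0)
B = Rational(286, 3) (B = Add(Rational(-2, 3), Mul(Rational(1, 3), Mul(4, 72))) = Add(Rational(-2, 3), Mul(Rational(1, 3), 288)) = Add(Rational(-2, 3), 96) = Rational(286, 3) ≈ 95.333)
Pow(Add(Function('b')(-6, 13), B), Rational(1, 2)) = Pow(Add(0, Rational(286, 3)), Rational(1, 2)) = Pow(Rational(286, 3), Rational(1, 2)) = Mul(Rational(1, 3), Pow(858, Rational(1, 2)))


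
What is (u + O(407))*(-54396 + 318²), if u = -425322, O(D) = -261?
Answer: -19886642424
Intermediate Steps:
(u + O(407))*(-54396 + 318²) = (-425322 - 261)*(-54396 + 318²) = -425583*(-54396 + 101124) = -425583*46728 = -19886642424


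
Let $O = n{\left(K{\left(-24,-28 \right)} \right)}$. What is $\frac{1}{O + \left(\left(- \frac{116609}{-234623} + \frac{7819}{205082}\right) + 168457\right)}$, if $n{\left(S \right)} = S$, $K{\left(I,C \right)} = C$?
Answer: $\frac{48116954086}{8104316208675069} \approx 5.9372 \cdot 10^{-6}$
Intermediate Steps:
$O = -28$
$\frac{1}{O + \left(\left(- \frac{116609}{-234623} + \frac{7819}{205082}\right) + 168457\right)} = \frac{1}{-28 + \left(\left(- \frac{116609}{-234623} + \frac{7819}{205082}\right) + 168457\right)} = \frac{1}{-28 + \left(\left(\left(-116609\right) \left(- \frac{1}{234623}\right) + 7819 \cdot \frac{1}{205082}\right) + 168457\right)} = \frac{1}{-28 + \left(\left(\frac{116609}{234623} + \frac{7819}{205082}\right) + 168457\right)} = \frac{1}{-28 + \left(\frac{25748924175}{48116954086} + 168457\right)} = \frac{1}{-28 + \frac{8105663483389477}{48116954086}} = \frac{1}{\frac{8104316208675069}{48116954086}} = \frac{48116954086}{8104316208675069}$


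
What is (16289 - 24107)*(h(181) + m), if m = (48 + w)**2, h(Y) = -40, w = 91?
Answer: -150738858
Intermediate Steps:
m = 19321 (m = (48 + 91)**2 = 139**2 = 19321)
(16289 - 24107)*(h(181) + m) = (16289 - 24107)*(-40 + 19321) = -7818*19281 = -150738858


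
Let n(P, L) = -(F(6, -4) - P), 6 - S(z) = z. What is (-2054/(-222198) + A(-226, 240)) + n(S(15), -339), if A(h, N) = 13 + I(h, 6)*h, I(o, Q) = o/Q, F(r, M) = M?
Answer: 315546191/37033 ≈ 8520.7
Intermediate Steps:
S(z) = 6 - z
A(h, N) = 13 + h²/6 (A(h, N) = 13 + (h/6)*h = 13 + h²/6)
n(P, L) = 4 + P (n(P, L) = -(-4 - P) = 4 + P)
(-2054/(-222198) + A(-226, 240)) + n(S(15), -339) = (-2054/(-222198) + (13 + (⅙)*(-226)²)) + (4 + (6 - 1*15)) = (-2054*(-1/222198) + (13 + (⅙)*51076)) + (4 + (6 - 15)) = (1027/111099 + (13 + 25538/3)) + (4 - 9) = (1027/111099 + 25577/3) - 5 = 315731356/37033 - 5 = 315546191/37033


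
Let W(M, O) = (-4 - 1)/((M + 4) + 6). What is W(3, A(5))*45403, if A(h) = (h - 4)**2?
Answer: -227015/13 ≈ -17463.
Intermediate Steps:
A(h) = (-4 + h)**2
W(M, O) = -5/(10 + M) (W(M, O) = -5/((4 + M) + 6) = -5/(10 + M))
W(3, A(5))*45403 = -5/(10 + 3)*45403 = -5/13*45403 = -227015/13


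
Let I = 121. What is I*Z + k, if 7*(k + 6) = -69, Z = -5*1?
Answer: -4346/7 ≈ -620.86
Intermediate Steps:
Z = -5
k = -111/7 (k = -6 + (1/7)*(-69) = -6 - 69/7 = -111/7 ≈ -15.857)
I*Z + k = 121*(-5) - 111/7 = -605 - 111/7 = -4346/7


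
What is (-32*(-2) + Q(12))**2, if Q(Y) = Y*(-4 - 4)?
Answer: 1024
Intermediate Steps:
Q(Y) = -8*Y (Q(Y) = Y*(-8) = -8*Y)
(-32*(-2) + Q(12))**2 = (-32*(-2) - 8*12)**2 = (64 - 96)**2 = (-32)**2 = 1024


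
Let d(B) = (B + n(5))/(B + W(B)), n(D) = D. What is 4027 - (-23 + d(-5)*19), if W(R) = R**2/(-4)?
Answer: 4050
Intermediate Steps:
W(R) = -R**2/4
d(B) = (5 + B)/(B - B**2/4) (d(B) = (B + 5)/(B - B**2/4) = (5 + B)/(B - B**2/4))
4027 - (-23 + d(-5)*19) = 4027 - (-23 + (4*(-5 - 1*(-5))/(-5*(-4 - 5)))*19) = 4027 - (-23 + (4*(-1/5)*(-5 + 5)/(-9))*19) = 4027 - (-23 + (4*(-1/5)*(-1/9)*0)*19) = 4027 - (-23 + 0*19) = 4027 - (-23 + 0) = 4027 - 1*(-23) = 4027 + 23 = 4050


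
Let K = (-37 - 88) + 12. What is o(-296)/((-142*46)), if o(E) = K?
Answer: 113/6532 ≈ 0.017299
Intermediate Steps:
K = -113 (K = -125 + 12 = -113)
o(E) = -113
o(-296)/((-142*46)) = -113/((-142*46)) = -113/(-6532) = -113*(-1/6532) = 113/6532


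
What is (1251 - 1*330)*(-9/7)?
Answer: -8289/7 ≈ -1184.1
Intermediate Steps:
(1251 - 1*330)*(-9/7) = (1251 - 330)*(-9*1/7) = 921*(-9/7) = -8289/7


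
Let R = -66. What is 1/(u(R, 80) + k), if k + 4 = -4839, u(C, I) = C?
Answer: -1/4909 ≈ -0.00020371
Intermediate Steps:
k = -4843 (k = -4 - 4839 = -4843)
1/(u(R, 80) + k) = 1/(-66 - 4843) = 1/(-4909) = -1/4909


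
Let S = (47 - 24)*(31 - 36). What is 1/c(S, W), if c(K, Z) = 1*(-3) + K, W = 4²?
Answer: -1/118 ≈ -0.0084746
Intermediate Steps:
W = 16
S = -115 (S = 23*(-5) = -115)
c(K, Z) = -3 + K
1/c(S, W) = 1/(-3 - 115) = 1/(-118) = -1/118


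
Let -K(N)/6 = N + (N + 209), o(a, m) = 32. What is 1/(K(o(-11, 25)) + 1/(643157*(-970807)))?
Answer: -624381317699/1022736598390963 ≈ -0.00061050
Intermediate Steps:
K(N) = -1254 - 12*N (K(N) = -6*(N + (N + 209)) = -6*(N + (209 + N)) = -6*(209 + 2*N) = -1254 - 12*N)
1/(K(o(-11, 25)) + 1/(643157*(-970807))) = 1/((-1254 - 12*32) + 1/(643157*(-970807))) = 1/((-1254 - 384) + (1/643157)*(-1/970807)) = 1/(-1638 - 1/624381317699) = 1/(-1022736598390963/624381317699) = -624381317699/1022736598390963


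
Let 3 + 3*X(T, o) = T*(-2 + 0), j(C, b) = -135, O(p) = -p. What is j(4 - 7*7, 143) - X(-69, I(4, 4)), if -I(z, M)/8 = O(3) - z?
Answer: -180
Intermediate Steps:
I(z, M) = 24 + 8*z (I(z, M) = -8*(-1*3 - z) = -8*(-3 - z) = 24 + 8*z)
X(T, o) = -1 - 2*T/3 (X(T, o) = -1 + (T*(-2 + 0))/3 = -1 + (T*(-2))/3 = -1 + (-2*T)/3 = -1 - 2*T/3)
j(4 - 7*7, 143) - X(-69, I(4, 4)) = -135 - (-1 - 2/3*(-69)) = -135 - (-1 + 46) = -135 - 1*45 = -135 - 45 = -180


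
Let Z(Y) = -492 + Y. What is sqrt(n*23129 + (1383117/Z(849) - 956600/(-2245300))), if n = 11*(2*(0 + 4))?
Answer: sqrt(14558216881935914495)/2671907 ≈ 1428.0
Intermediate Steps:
n = 88 (n = 11*(2*4) = 11*8 = 88)
sqrt(n*23129 + (1383117/Z(849) - 956600/(-2245300))) = sqrt(88*23129 + (1383117/(-492 + 849) - 956600/(-2245300))) = sqrt(2035352 + (1383117/357 - 956600*(-1/2245300))) = sqrt(2035352 + (1383117*(1/357) + 9566/22453)) = sqrt(2035352 + (461039/119 + 9566/22453)) = sqrt(2035352 + 10352847021/2671907) = sqrt(5448624103285/2671907) = sqrt(14558216881935914495)/2671907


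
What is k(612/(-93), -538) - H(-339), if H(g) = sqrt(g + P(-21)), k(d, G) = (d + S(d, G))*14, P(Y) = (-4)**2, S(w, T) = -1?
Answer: -3290/31 - I*sqrt(323) ≈ -106.13 - 17.972*I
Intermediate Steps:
P(Y) = 16
k(d, G) = -14 + 14*d (k(d, G) = (d - 1)*14 = (-1 + d)*14 = -14 + 14*d)
H(g) = sqrt(16 + g) (H(g) = sqrt(g + 16) = sqrt(16 + g))
k(612/(-93), -538) - H(-339) = (-14 + 14*(612/(-93))) - sqrt(16 - 339) = (-14 + 14*(612*(-1/93))) - sqrt(-323) = (-14 + 14*(-204/31)) - I*sqrt(323) = (-14 - 2856/31) - I*sqrt(323) = -3290/31 - I*sqrt(323)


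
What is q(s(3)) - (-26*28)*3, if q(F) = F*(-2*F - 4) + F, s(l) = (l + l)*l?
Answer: 1482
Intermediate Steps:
s(l) = 2*l² (s(l) = (2*l)*l = 2*l²)
q(F) = F + F*(-4 - 2*F) (q(F) = F*(-4 - 2*F) + F = F + F*(-4 - 2*F))
q(s(3)) - (-26*28)*3 = -2*3²*(3 + 2*(2*3²)) - (-26*28)*3 = -2*9*(3 + 2*(2*9)) - (-728)*3 = -1*18*(3 + 2*18) - 1*(-2184) = -1*18*(3 + 36) + 2184 = -1*18*39 + 2184 = -702 + 2184 = 1482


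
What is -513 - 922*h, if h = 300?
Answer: -277113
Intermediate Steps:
-513 - 922*h = -513 - 922*300 = -513 - 276600 = -277113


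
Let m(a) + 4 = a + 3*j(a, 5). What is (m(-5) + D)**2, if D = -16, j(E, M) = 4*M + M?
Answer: 2500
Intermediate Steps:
j(E, M) = 5*M
m(a) = 71 + a (m(a) = -4 + (a + 3*(5*5)) = -4 + (a + 3*25) = -4 + (a + 75) = -4 + (75 + a) = 71 + a)
(m(-5) + D)**2 = ((71 - 5) - 16)**2 = (66 - 16)**2 = 50**2 = 2500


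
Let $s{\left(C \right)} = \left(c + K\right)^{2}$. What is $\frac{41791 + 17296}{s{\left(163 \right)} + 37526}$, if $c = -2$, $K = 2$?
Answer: $\frac{59087}{37526} \approx 1.5746$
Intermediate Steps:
$s{\left(C \right)} = 0$ ($s{\left(C \right)} = \left(-2 + 2\right)^{2} = 0^{2} = 0$)
$\frac{41791 + 17296}{s{\left(163 \right)} + 37526} = \frac{41791 + 17296}{0 + 37526} = \frac{59087}{37526}$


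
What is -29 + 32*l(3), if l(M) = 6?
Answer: 163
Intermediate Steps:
-29 + 32*l(3) = -29 + 32*6 = -29 + 192 = 163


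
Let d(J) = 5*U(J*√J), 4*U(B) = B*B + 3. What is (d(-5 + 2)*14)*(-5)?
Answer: 2100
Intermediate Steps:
U(B) = ¾ + B²/4 (U(B) = (B*B + 3)/4 = (B² + 3)/4 = (3 + B²)/4 = ¾ + B²/4)
d(J) = 15/4 + 5*J³/4 (d(J) = 5*(¾ + (J*√J)²/4) = 5*(¾ + (J^(3/2))²/4) = 5*(¾ + J³/4) = 15/4 + 5*J³/4)
(d(-5 + 2)*14)*(-5) = ((15/4 + 5*(-5 + 2)³/4)*14)*(-5) = ((15/4 + (5/4)*(-3)³)*14)*(-5) = ((15/4 + (5/4)*(-27))*14)*(-5) = ((15/4 - 135/4)*14)*(-5) = -30*14*(-5) = -420*(-5) = 2100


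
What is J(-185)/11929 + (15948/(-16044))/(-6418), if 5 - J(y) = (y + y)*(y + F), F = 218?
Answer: 104831131831/102361150514 ≈ 1.0241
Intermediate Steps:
J(y) = 5 - 2*y*(218 + y) (J(y) = 5 - (y + y)*(y + 218) = 5 - 2*y*(218 + y))
J(-185)/11929 + (15948/(-16044))/(-6418) = (5 - 436*(-185) - 2*(-185)²)/11929 + (15948/(-16044))/(-6418) = (5 + 80660 - 2*34225)*(1/11929) + (15948*(-1/16044))*(-1/6418) = (5 + 80660 - 68450)*(1/11929) - 1329/1337*(-1/6418) = 12215*(1/11929) + 1329/8580866 = 12215/11929 + 1329/8580866 = 104831131831/102361150514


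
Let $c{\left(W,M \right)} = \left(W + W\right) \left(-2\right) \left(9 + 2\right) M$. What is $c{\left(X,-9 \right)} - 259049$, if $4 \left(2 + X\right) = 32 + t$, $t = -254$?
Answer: $-281819$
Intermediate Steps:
$X = - \frac{115}{2}$ ($X = -2 + \frac{32 - 254}{4} = -2 + \frac{1}{4} \left(-222\right) = -2 - \frac{111}{2} = - \frac{115}{2} \approx -57.5$)
$c{\left(W,M \right)} = - 44 M W$ ($c{\left(W,M \right)} = 2 W \left(-2\right) 11 M = - 4 W 11 M = - 44 W M = - 44 M W$)
$c{\left(X,-9 \right)} - 259049 = \left(-44\right) \left(-9\right) \left(- \frac{115}{2}\right) - 259049 = -22770 - 259049 = -281819$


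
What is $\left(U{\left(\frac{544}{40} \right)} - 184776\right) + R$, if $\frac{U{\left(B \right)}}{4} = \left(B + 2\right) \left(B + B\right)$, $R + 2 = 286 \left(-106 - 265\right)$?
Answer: $- \frac{7229668}{25} \approx -2.8919 \cdot 10^{5}$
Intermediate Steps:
$R = -106108$ ($R = -2 + 286 \left(-106 - 265\right) = -2 + 286 \left(-371\right) = -2 - 106106 = -106108$)
$U{\left(B \right)} = 8 B \left(2 + B\right)$ ($U{\left(B \right)} = 4 \left(B + 2\right) \left(B + B\right) = 4 \left(2 + B\right) 2 B = 4 \cdot 2 B \left(2 + B\right) = 8 B \left(2 + B\right)$)
$\left(U{\left(\frac{544}{40} \right)} - 184776\right) + R = \left(8 \cdot \frac{544}{40} \left(2 + \frac{544}{40}\right) - 184776\right) - 106108 = \left(8 \cdot 544 \cdot \frac{1}{40} \left(2 + 544 \cdot \frac{1}{40}\right) - 184776\right) - 106108 = \left(8 \cdot \frac{68}{5} \left(2 + \frac{68}{5}\right) - 184776\right) - 106108 = \left(8 \cdot \frac{68}{5} \cdot \frac{78}{5} - 184776\right) - 106108 = \left(\frac{42432}{25} - 184776\right) - 106108 = - \frac{4576968}{25} - 106108 = - \frac{7229668}{25}$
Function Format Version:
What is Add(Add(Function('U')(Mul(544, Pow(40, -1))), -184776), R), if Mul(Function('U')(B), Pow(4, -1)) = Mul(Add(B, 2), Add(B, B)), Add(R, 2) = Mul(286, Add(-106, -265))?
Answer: Rational(-7229668, 25) ≈ -2.8919e+5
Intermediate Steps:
R = -106108 (R = Add(-2, Mul(286, Add(-106, -265))) = Add(-2, Mul(286, -371)) = Add(-2, -106106) = -106108)
Function('U')(B) = Mul(8, B, Add(2, B)) (Function('U')(B) = Mul(4, Mul(Add(B, 2), Add(B, B))) = Mul(4, Mul(Add(2, B), Mul(2, B))) = Mul(4, Mul(2, B, Add(2, B))) = Mul(8, B, Add(2, B)))
Add(Add(Function('U')(Mul(544, Pow(40, -1))), -184776), R) = Add(Add(Mul(8, Mul(544, Pow(40, -1)), Add(2, Mul(544, Pow(40, -1)))), -184776), -106108) = Add(Add(Mul(8, Mul(544, Rational(1, 40)), Add(2, Mul(544, Rational(1, 40)))), -184776), -106108) = Add(Add(Mul(8, Rational(68, 5), Add(2, Rational(68, 5))), -184776), -106108) = Add(Add(Mul(8, Rational(68, 5), Rational(78, 5)), -184776), -106108) = Add(Add(Rational(42432, 25), -184776), -106108) = Add(Rational(-4576968, 25), -106108) = Rational(-7229668, 25)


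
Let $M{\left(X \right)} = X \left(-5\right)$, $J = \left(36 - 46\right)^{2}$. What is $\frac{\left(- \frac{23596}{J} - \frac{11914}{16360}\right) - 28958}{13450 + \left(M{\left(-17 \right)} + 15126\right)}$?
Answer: $- \frac{1194062749}{1172234900} \approx -1.0186$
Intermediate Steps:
$J = 100$ ($J = \left(-10\right)^{2} = 100$)
$M{\left(X \right)} = - 5 X$
$\frac{\left(- \frac{23596}{J} - \frac{11914}{16360}\right) - 28958}{13450 + \left(M{\left(-17 \right)} + 15126\right)} = \frac{\left(- \frac{23596}{100} - \frac{11914}{16360}\right) - 28958}{13450 + \left(\left(-5\right) \left(-17\right) + 15126\right)} = \frac{\left(\left(-23596\right) \frac{1}{100} - \frac{5957}{8180}\right) - 28958}{13450 + \left(85 + 15126\right)} = \frac{\left(- \frac{5899}{25} - \frac{5957}{8180}\right) - 28958}{13450 + 15211} = \frac{- \frac{9680549}{40900} - 28958}{28661} = \left(- \frac{1194062749}{40900}\right) \frac{1}{28661} = - \frac{1194062749}{1172234900}$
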